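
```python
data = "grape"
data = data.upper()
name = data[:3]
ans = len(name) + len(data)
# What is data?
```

Answer: 'GRAPE'

Derivation:
Trace (tracking data):
data = 'grape'  # -> data = 'grape'
data = data.upper()  # -> data = 'GRAPE'
name = data[:3]  # -> name = 'GRA'
ans = len(name) + len(data)  # -> ans = 8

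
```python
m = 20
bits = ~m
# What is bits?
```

Answer: -21

Derivation:
Trace (tracking bits):
m = 20  # -> m = 20
bits = ~m  # -> bits = -21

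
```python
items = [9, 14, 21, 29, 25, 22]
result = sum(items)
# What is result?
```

Answer: 120

Derivation:
Trace (tracking result):
items = [9, 14, 21, 29, 25, 22]  # -> items = [9, 14, 21, 29, 25, 22]
result = sum(items)  # -> result = 120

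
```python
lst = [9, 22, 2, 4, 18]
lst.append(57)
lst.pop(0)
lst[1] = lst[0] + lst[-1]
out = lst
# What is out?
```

Trace (tracking out):
lst = [9, 22, 2, 4, 18]  # -> lst = [9, 22, 2, 4, 18]
lst.append(57)  # -> lst = [9, 22, 2, 4, 18, 57]
lst.pop(0)  # -> lst = [22, 2, 4, 18, 57]
lst[1] = lst[0] + lst[-1]  # -> lst = [22, 79, 4, 18, 57]
out = lst  # -> out = [22, 79, 4, 18, 57]

Answer: [22, 79, 4, 18, 57]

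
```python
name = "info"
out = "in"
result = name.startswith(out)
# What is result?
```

Trace (tracking result):
name = 'info'  # -> name = 'info'
out = 'in'  # -> out = 'in'
result = name.startswith(out)  # -> result = True

Answer: True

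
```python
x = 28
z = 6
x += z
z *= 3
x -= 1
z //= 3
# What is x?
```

Answer: 33

Derivation:
Trace (tracking x):
x = 28  # -> x = 28
z = 6  # -> z = 6
x += z  # -> x = 34
z *= 3  # -> z = 18
x -= 1  # -> x = 33
z //= 3  # -> z = 6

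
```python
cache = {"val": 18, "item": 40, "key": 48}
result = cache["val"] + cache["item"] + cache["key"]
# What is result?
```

Answer: 106

Derivation:
Trace (tracking result):
cache = {'val': 18, 'item': 40, 'key': 48}  # -> cache = {'val': 18, 'item': 40, 'key': 48}
result = cache['val'] + cache['item'] + cache['key']  # -> result = 106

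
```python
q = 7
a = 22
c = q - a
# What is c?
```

Trace (tracking c):
q = 7  # -> q = 7
a = 22  # -> a = 22
c = q - a  # -> c = -15

Answer: -15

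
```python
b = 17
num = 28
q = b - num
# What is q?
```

Answer: -11

Derivation:
Trace (tracking q):
b = 17  # -> b = 17
num = 28  # -> num = 28
q = b - num  # -> q = -11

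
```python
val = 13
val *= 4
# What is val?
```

Answer: 52

Derivation:
Trace (tracking val):
val = 13  # -> val = 13
val *= 4  # -> val = 52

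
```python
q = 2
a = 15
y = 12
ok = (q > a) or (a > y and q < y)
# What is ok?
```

Trace (tracking ok):
q = 2  # -> q = 2
a = 15  # -> a = 15
y = 12  # -> y = 12
ok = q > a or (a > y and q < y)  # -> ok = True

Answer: True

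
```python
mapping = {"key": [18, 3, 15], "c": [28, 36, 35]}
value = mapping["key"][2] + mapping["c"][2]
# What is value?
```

Answer: 50

Derivation:
Trace (tracking value):
mapping = {'key': [18, 3, 15], 'c': [28, 36, 35]}  # -> mapping = {'key': [18, 3, 15], 'c': [28, 36, 35]}
value = mapping['key'][2] + mapping['c'][2]  # -> value = 50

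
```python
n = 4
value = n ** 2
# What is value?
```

Answer: 16

Derivation:
Trace (tracking value):
n = 4  # -> n = 4
value = n ** 2  # -> value = 16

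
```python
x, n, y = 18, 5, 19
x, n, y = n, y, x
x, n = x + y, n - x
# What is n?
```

Answer: 14

Derivation:
Trace (tracking n):
x, n, y = (18, 5, 19)  # -> x = 18, n = 5, y = 19
x, n, y = (n, y, x)  # -> x = 5, n = 19, y = 18
x, n = (x + y, n - x)  # -> x = 23, n = 14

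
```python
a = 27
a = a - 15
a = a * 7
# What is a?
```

Trace (tracking a):
a = 27  # -> a = 27
a = a - 15  # -> a = 12
a = a * 7  # -> a = 84

Answer: 84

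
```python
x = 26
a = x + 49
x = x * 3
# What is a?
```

Trace (tracking a):
x = 26  # -> x = 26
a = x + 49  # -> a = 75
x = x * 3  # -> x = 78

Answer: 75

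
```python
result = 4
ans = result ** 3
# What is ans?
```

Answer: 64

Derivation:
Trace (tracking ans):
result = 4  # -> result = 4
ans = result ** 3  # -> ans = 64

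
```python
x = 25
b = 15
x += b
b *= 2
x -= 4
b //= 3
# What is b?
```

Trace (tracking b):
x = 25  # -> x = 25
b = 15  # -> b = 15
x += b  # -> x = 40
b *= 2  # -> b = 30
x -= 4  # -> x = 36
b //= 3  # -> b = 10

Answer: 10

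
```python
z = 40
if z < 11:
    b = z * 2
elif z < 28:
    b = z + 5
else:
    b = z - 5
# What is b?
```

Answer: 35

Derivation:
Trace (tracking b):
z = 40  # -> z = 40
if z < 11:  # condition is False
elif z < 28:  # condition is False
else:
    b = z - 5  # -> b = 35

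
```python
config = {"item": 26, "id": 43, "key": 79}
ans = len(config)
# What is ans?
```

Answer: 3

Derivation:
Trace (tracking ans):
config = {'item': 26, 'id': 43, 'key': 79}  # -> config = {'item': 26, 'id': 43, 'key': 79}
ans = len(config)  # -> ans = 3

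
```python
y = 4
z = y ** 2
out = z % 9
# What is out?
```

Answer: 7

Derivation:
Trace (tracking out):
y = 4  # -> y = 4
z = y ** 2  # -> z = 16
out = z % 9  # -> out = 7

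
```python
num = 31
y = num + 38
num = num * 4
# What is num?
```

Trace (tracking num):
num = 31  # -> num = 31
y = num + 38  # -> y = 69
num = num * 4  # -> num = 124

Answer: 124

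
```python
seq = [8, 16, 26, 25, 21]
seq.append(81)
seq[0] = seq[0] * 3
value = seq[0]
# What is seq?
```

Answer: [24, 16, 26, 25, 21, 81]

Derivation:
Trace (tracking seq):
seq = [8, 16, 26, 25, 21]  # -> seq = [8, 16, 26, 25, 21]
seq.append(81)  # -> seq = [8, 16, 26, 25, 21, 81]
seq[0] = seq[0] * 3  # -> seq = [24, 16, 26, 25, 21, 81]
value = seq[0]  # -> value = 24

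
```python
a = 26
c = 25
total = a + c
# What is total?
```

Trace (tracking total):
a = 26  # -> a = 26
c = 25  # -> c = 25
total = a + c  # -> total = 51

Answer: 51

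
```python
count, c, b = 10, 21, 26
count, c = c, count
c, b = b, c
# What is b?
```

Trace (tracking b):
count, c, b = (10, 21, 26)  # -> count = 10, c = 21, b = 26
count, c = (c, count)  # -> count = 21, c = 10
c, b = (b, c)  # -> c = 26, b = 10

Answer: 10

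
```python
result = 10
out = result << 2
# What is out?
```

Answer: 40

Derivation:
Trace (tracking out):
result = 10  # -> result = 10
out = result << 2  # -> out = 40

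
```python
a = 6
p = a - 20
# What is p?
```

Answer: -14

Derivation:
Trace (tracking p):
a = 6  # -> a = 6
p = a - 20  # -> p = -14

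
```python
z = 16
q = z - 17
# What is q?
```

Answer: -1

Derivation:
Trace (tracking q):
z = 16  # -> z = 16
q = z - 17  # -> q = -1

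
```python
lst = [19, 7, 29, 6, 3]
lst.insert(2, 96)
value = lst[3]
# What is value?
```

Answer: 29

Derivation:
Trace (tracking value):
lst = [19, 7, 29, 6, 3]  # -> lst = [19, 7, 29, 6, 3]
lst.insert(2, 96)  # -> lst = [19, 7, 96, 29, 6, 3]
value = lst[3]  # -> value = 29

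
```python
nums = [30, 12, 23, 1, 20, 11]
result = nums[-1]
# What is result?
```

Trace (tracking result):
nums = [30, 12, 23, 1, 20, 11]  # -> nums = [30, 12, 23, 1, 20, 11]
result = nums[-1]  # -> result = 11

Answer: 11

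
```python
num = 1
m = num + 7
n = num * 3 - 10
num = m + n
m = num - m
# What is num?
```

Trace (tracking num):
num = 1  # -> num = 1
m = num + 7  # -> m = 8
n = num * 3 - 10  # -> n = -7
num = m + n  # -> num = 1
m = num - m  # -> m = -7

Answer: 1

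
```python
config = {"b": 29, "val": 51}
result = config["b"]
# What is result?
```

Answer: 29

Derivation:
Trace (tracking result):
config = {'b': 29, 'val': 51}  # -> config = {'b': 29, 'val': 51}
result = config['b']  # -> result = 29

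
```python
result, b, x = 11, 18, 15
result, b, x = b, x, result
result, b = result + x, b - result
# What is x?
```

Trace (tracking x):
result, b, x = (11, 18, 15)  # -> result = 11, b = 18, x = 15
result, b, x = (b, x, result)  # -> result = 18, b = 15, x = 11
result, b = (result + x, b - result)  # -> result = 29, b = -3

Answer: 11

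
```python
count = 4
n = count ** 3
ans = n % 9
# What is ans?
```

Answer: 1

Derivation:
Trace (tracking ans):
count = 4  # -> count = 4
n = count ** 3  # -> n = 64
ans = n % 9  # -> ans = 1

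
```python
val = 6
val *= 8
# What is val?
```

Trace (tracking val):
val = 6  # -> val = 6
val *= 8  # -> val = 48

Answer: 48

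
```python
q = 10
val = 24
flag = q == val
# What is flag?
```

Answer: False

Derivation:
Trace (tracking flag):
q = 10  # -> q = 10
val = 24  # -> val = 24
flag = q == val  # -> flag = False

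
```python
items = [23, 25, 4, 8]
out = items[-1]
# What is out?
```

Answer: 8

Derivation:
Trace (tracking out):
items = [23, 25, 4, 8]  # -> items = [23, 25, 4, 8]
out = items[-1]  # -> out = 8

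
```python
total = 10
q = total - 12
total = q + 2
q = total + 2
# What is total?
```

Trace (tracking total):
total = 10  # -> total = 10
q = total - 12  # -> q = -2
total = q + 2  # -> total = 0
q = total + 2  # -> q = 2

Answer: 0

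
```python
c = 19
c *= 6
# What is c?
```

Trace (tracking c):
c = 19  # -> c = 19
c *= 6  # -> c = 114

Answer: 114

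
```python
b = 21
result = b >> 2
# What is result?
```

Trace (tracking result):
b = 21  # -> b = 21
result = b >> 2  # -> result = 5

Answer: 5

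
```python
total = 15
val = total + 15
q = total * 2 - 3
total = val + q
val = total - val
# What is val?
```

Trace (tracking val):
total = 15  # -> total = 15
val = total + 15  # -> val = 30
q = total * 2 - 3  # -> q = 27
total = val + q  # -> total = 57
val = total - val  # -> val = 27

Answer: 27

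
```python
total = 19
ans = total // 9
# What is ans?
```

Trace (tracking ans):
total = 19  # -> total = 19
ans = total // 9  # -> ans = 2

Answer: 2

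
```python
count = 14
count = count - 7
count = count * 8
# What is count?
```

Trace (tracking count):
count = 14  # -> count = 14
count = count - 7  # -> count = 7
count = count * 8  # -> count = 56

Answer: 56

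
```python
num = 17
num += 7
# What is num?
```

Answer: 24

Derivation:
Trace (tracking num):
num = 17  # -> num = 17
num += 7  # -> num = 24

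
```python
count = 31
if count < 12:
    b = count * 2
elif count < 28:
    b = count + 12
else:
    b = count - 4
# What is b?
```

Answer: 27

Derivation:
Trace (tracking b):
count = 31  # -> count = 31
if count < 12:  # condition is False
elif count < 28:  # condition is False
else:
    b = count - 4  # -> b = 27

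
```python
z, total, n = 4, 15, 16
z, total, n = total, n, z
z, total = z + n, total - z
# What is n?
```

Trace (tracking n):
z, total, n = (4, 15, 16)  # -> z = 4, total = 15, n = 16
z, total, n = (total, n, z)  # -> z = 15, total = 16, n = 4
z, total = (z + n, total - z)  # -> z = 19, total = 1

Answer: 4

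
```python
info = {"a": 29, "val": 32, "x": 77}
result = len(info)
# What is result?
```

Trace (tracking result):
info = {'a': 29, 'val': 32, 'x': 77}  # -> info = {'a': 29, 'val': 32, 'x': 77}
result = len(info)  # -> result = 3

Answer: 3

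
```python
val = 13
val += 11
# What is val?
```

Trace (tracking val):
val = 13  # -> val = 13
val += 11  # -> val = 24

Answer: 24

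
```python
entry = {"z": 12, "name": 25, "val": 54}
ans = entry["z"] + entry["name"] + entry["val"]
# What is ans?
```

Answer: 91

Derivation:
Trace (tracking ans):
entry = {'z': 12, 'name': 25, 'val': 54}  # -> entry = {'z': 12, 'name': 25, 'val': 54}
ans = entry['z'] + entry['name'] + entry['val']  # -> ans = 91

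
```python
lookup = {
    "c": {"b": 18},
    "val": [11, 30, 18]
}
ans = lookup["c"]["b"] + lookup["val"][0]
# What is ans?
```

Answer: 29

Derivation:
Trace (tracking ans):
lookup = {'c': {'b': 18}, 'val': [11, 30, 18]}  # -> lookup = {'c': {'b': 18}, 'val': [11, 30, 18]}
ans = lookup['c']['b'] + lookup['val'][0]  # -> ans = 29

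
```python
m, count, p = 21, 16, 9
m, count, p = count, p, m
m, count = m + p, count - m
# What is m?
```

Trace (tracking m):
m, count, p = (21, 16, 9)  # -> m = 21, count = 16, p = 9
m, count, p = (count, p, m)  # -> m = 16, count = 9, p = 21
m, count = (m + p, count - m)  # -> m = 37, count = -7

Answer: 37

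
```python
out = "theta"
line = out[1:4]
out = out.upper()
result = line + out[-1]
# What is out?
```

Trace (tracking out):
out = 'theta'  # -> out = 'theta'
line = out[1:4]  # -> line = 'het'
out = out.upper()  # -> out = 'THETA'
result = line + out[-1]  # -> result = 'hetA'

Answer: 'THETA'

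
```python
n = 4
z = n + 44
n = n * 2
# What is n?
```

Trace (tracking n):
n = 4  # -> n = 4
z = n + 44  # -> z = 48
n = n * 2  # -> n = 8

Answer: 8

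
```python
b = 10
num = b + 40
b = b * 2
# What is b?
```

Trace (tracking b):
b = 10  # -> b = 10
num = b + 40  # -> num = 50
b = b * 2  # -> b = 20

Answer: 20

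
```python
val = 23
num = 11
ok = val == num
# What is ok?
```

Trace (tracking ok):
val = 23  # -> val = 23
num = 11  # -> num = 11
ok = val == num  # -> ok = False

Answer: False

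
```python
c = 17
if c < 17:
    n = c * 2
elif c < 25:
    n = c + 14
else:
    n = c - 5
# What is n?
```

Trace (tracking n):
c = 17  # -> c = 17
if c < 17:  # condition is False
elif c < 25:  # condition is True
    n = c + 14  # -> n = 31

Answer: 31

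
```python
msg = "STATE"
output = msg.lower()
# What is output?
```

Trace (tracking output):
msg = 'STATE'  # -> msg = 'STATE'
output = msg.lower()  # -> output = 'state'

Answer: 'state'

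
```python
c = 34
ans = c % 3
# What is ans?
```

Answer: 1

Derivation:
Trace (tracking ans):
c = 34  # -> c = 34
ans = c % 3  # -> ans = 1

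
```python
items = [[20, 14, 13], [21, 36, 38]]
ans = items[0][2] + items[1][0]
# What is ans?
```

Answer: 34

Derivation:
Trace (tracking ans):
items = [[20, 14, 13], [21, 36, 38]]  # -> items = [[20, 14, 13], [21, 36, 38]]
ans = items[0][2] + items[1][0]  # -> ans = 34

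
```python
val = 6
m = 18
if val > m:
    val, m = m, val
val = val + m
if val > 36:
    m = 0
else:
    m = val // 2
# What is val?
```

Answer: 24

Derivation:
Trace (tracking val):
val = 6  # -> val = 6
m = 18  # -> m = 18
if val > m:  # condition is False
val = val + m  # -> val = 24
if val > 36:  # condition is False
else:
    m = val // 2  # -> m = 12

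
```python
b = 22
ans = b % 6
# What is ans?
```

Answer: 4

Derivation:
Trace (tracking ans):
b = 22  # -> b = 22
ans = b % 6  # -> ans = 4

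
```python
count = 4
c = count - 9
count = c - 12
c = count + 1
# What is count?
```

Trace (tracking count):
count = 4  # -> count = 4
c = count - 9  # -> c = -5
count = c - 12  # -> count = -17
c = count + 1  # -> c = -16

Answer: -17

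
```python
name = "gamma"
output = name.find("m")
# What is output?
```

Trace (tracking output):
name = 'gamma'  # -> name = 'gamma'
output = name.find('m')  # -> output = 2

Answer: 2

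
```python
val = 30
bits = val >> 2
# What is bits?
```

Answer: 7

Derivation:
Trace (tracking bits):
val = 30  # -> val = 30
bits = val >> 2  # -> bits = 7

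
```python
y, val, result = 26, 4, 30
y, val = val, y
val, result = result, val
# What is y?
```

Answer: 4

Derivation:
Trace (tracking y):
y, val, result = (26, 4, 30)  # -> y = 26, val = 4, result = 30
y, val = (val, y)  # -> y = 4, val = 26
val, result = (result, val)  # -> val = 30, result = 26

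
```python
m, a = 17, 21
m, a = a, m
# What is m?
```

Answer: 21

Derivation:
Trace (tracking m):
m, a = (17, 21)  # -> m = 17, a = 21
m, a = (a, m)  # -> m = 21, a = 17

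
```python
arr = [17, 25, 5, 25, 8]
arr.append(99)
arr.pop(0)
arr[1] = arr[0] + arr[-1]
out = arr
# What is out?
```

Trace (tracking out):
arr = [17, 25, 5, 25, 8]  # -> arr = [17, 25, 5, 25, 8]
arr.append(99)  # -> arr = [17, 25, 5, 25, 8, 99]
arr.pop(0)  # -> arr = [25, 5, 25, 8, 99]
arr[1] = arr[0] + arr[-1]  # -> arr = [25, 124, 25, 8, 99]
out = arr  # -> out = [25, 124, 25, 8, 99]

Answer: [25, 124, 25, 8, 99]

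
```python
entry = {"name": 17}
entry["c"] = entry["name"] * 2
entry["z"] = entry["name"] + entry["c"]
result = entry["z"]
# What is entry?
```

Answer: {'name': 17, 'c': 34, 'z': 51}

Derivation:
Trace (tracking entry):
entry = {'name': 17}  # -> entry = {'name': 17}
entry['c'] = entry['name'] * 2  # -> entry = {'name': 17, 'c': 34}
entry['z'] = entry['name'] + entry['c']  # -> entry = {'name': 17, 'c': 34, 'z': 51}
result = entry['z']  # -> result = 51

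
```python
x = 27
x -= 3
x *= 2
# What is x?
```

Answer: 48

Derivation:
Trace (tracking x):
x = 27  # -> x = 27
x -= 3  # -> x = 24
x *= 2  # -> x = 48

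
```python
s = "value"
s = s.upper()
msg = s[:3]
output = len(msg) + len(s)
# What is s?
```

Answer: 'VALUE'

Derivation:
Trace (tracking s):
s = 'value'  # -> s = 'value'
s = s.upper()  # -> s = 'VALUE'
msg = s[:3]  # -> msg = 'VAL'
output = len(msg) + len(s)  # -> output = 8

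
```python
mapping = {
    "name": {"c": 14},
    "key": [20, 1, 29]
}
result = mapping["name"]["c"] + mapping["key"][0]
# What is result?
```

Answer: 34

Derivation:
Trace (tracking result):
mapping = {'name': {'c': 14}, 'key': [20, 1, 29]}  # -> mapping = {'name': {'c': 14}, 'key': [20, 1, 29]}
result = mapping['name']['c'] + mapping['key'][0]  # -> result = 34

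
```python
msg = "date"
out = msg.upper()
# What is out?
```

Answer: 'DATE'

Derivation:
Trace (tracking out):
msg = 'date'  # -> msg = 'date'
out = msg.upper()  # -> out = 'DATE'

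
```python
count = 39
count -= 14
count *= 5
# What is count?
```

Answer: 125

Derivation:
Trace (tracking count):
count = 39  # -> count = 39
count -= 14  # -> count = 25
count *= 5  # -> count = 125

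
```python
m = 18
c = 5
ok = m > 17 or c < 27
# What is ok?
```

Answer: True

Derivation:
Trace (tracking ok):
m = 18  # -> m = 18
c = 5  # -> c = 5
ok = m > 17 or c < 27  # -> ok = True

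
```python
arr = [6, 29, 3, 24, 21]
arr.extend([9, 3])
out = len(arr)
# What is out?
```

Answer: 7

Derivation:
Trace (tracking out):
arr = [6, 29, 3, 24, 21]  # -> arr = [6, 29, 3, 24, 21]
arr.extend([9, 3])  # -> arr = [6, 29, 3, 24, 21, 9, 3]
out = len(arr)  # -> out = 7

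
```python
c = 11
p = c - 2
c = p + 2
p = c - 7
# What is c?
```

Trace (tracking c):
c = 11  # -> c = 11
p = c - 2  # -> p = 9
c = p + 2  # -> c = 11
p = c - 7  # -> p = 4

Answer: 11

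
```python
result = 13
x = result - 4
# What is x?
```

Answer: 9

Derivation:
Trace (tracking x):
result = 13  # -> result = 13
x = result - 4  # -> x = 9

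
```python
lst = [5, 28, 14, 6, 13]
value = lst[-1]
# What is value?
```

Trace (tracking value):
lst = [5, 28, 14, 6, 13]  # -> lst = [5, 28, 14, 6, 13]
value = lst[-1]  # -> value = 13

Answer: 13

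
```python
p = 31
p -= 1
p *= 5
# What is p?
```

Answer: 150

Derivation:
Trace (tracking p):
p = 31  # -> p = 31
p -= 1  # -> p = 30
p *= 5  # -> p = 150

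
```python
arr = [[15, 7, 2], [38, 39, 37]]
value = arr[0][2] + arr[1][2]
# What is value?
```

Answer: 39

Derivation:
Trace (tracking value):
arr = [[15, 7, 2], [38, 39, 37]]  # -> arr = [[15, 7, 2], [38, 39, 37]]
value = arr[0][2] + arr[1][2]  # -> value = 39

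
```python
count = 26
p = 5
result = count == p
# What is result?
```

Trace (tracking result):
count = 26  # -> count = 26
p = 5  # -> p = 5
result = count == p  # -> result = False

Answer: False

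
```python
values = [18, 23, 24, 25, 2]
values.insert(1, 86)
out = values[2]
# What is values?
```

Answer: [18, 86, 23, 24, 25, 2]

Derivation:
Trace (tracking values):
values = [18, 23, 24, 25, 2]  # -> values = [18, 23, 24, 25, 2]
values.insert(1, 86)  # -> values = [18, 86, 23, 24, 25, 2]
out = values[2]  # -> out = 23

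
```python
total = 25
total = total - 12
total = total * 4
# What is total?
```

Answer: 52

Derivation:
Trace (tracking total):
total = 25  # -> total = 25
total = total - 12  # -> total = 13
total = total * 4  # -> total = 52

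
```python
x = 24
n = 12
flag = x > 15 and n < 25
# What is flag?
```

Answer: True

Derivation:
Trace (tracking flag):
x = 24  # -> x = 24
n = 12  # -> n = 12
flag = x > 15 and n < 25  # -> flag = True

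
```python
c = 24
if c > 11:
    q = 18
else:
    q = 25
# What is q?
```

Trace (tracking q):
c = 24  # -> c = 24
if c > 11:  # condition is True
    q = 18  # -> q = 18

Answer: 18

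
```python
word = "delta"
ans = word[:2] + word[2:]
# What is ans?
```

Answer: 'delta'

Derivation:
Trace (tracking ans):
word = 'delta'  # -> word = 'delta'
ans = word[:2] + word[2:]  # -> ans = 'delta'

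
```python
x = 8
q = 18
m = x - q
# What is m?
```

Trace (tracking m):
x = 8  # -> x = 8
q = 18  # -> q = 18
m = x - q  # -> m = -10

Answer: -10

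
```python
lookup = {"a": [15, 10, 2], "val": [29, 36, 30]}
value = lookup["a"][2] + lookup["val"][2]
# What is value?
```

Trace (tracking value):
lookup = {'a': [15, 10, 2], 'val': [29, 36, 30]}  # -> lookup = {'a': [15, 10, 2], 'val': [29, 36, 30]}
value = lookup['a'][2] + lookup['val'][2]  # -> value = 32

Answer: 32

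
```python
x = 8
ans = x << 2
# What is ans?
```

Trace (tracking ans):
x = 8  # -> x = 8
ans = x << 2  # -> ans = 32

Answer: 32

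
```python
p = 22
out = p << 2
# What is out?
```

Trace (tracking out):
p = 22  # -> p = 22
out = p << 2  # -> out = 88

Answer: 88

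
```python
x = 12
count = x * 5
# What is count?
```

Answer: 60

Derivation:
Trace (tracking count):
x = 12  # -> x = 12
count = x * 5  # -> count = 60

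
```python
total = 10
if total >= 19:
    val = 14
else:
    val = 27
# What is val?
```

Answer: 27

Derivation:
Trace (tracking val):
total = 10  # -> total = 10
if total >= 19:  # condition is False
else:
    val = 27  # -> val = 27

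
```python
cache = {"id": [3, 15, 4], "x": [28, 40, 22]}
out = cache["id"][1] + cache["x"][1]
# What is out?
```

Trace (tracking out):
cache = {'id': [3, 15, 4], 'x': [28, 40, 22]}  # -> cache = {'id': [3, 15, 4], 'x': [28, 40, 22]}
out = cache['id'][1] + cache['x'][1]  # -> out = 55

Answer: 55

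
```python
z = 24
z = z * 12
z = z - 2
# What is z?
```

Answer: 286

Derivation:
Trace (tracking z):
z = 24  # -> z = 24
z = z * 12  # -> z = 288
z = z - 2  # -> z = 286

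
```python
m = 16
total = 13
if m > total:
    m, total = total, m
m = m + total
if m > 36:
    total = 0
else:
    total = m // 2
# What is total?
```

Trace (tracking total):
m = 16  # -> m = 16
total = 13  # -> total = 13
if m > total:  # condition is True
    m, total = (total, m)  # -> m = 13, total = 16
m = m + total  # -> m = 29
if m > 36:  # condition is False
else:
    total = m // 2  # -> total = 14

Answer: 14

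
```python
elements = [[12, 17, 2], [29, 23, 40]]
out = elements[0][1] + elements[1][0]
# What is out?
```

Trace (tracking out):
elements = [[12, 17, 2], [29, 23, 40]]  # -> elements = [[12, 17, 2], [29, 23, 40]]
out = elements[0][1] + elements[1][0]  # -> out = 46

Answer: 46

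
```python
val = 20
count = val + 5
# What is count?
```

Trace (tracking count):
val = 20  # -> val = 20
count = val + 5  # -> count = 25

Answer: 25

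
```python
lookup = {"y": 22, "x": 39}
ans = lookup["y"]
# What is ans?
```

Answer: 22

Derivation:
Trace (tracking ans):
lookup = {'y': 22, 'x': 39}  # -> lookup = {'y': 22, 'x': 39}
ans = lookup['y']  # -> ans = 22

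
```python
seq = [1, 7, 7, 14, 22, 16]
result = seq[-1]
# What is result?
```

Answer: 16

Derivation:
Trace (tracking result):
seq = [1, 7, 7, 14, 22, 16]  # -> seq = [1, 7, 7, 14, 22, 16]
result = seq[-1]  # -> result = 16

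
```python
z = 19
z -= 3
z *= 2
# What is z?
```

Trace (tracking z):
z = 19  # -> z = 19
z -= 3  # -> z = 16
z *= 2  # -> z = 32

Answer: 32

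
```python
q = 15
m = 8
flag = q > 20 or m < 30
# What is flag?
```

Trace (tracking flag):
q = 15  # -> q = 15
m = 8  # -> m = 8
flag = q > 20 or m < 30  # -> flag = True

Answer: True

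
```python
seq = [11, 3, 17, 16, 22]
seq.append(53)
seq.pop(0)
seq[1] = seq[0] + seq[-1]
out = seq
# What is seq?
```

Trace (tracking seq):
seq = [11, 3, 17, 16, 22]  # -> seq = [11, 3, 17, 16, 22]
seq.append(53)  # -> seq = [11, 3, 17, 16, 22, 53]
seq.pop(0)  # -> seq = [3, 17, 16, 22, 53]
seq[1] = seq[0] + seq[-1]  # -> seq = [3, 56, 16, 22, 53]
out = seq  # -> out = [3, 56, 16, 22, 53]

Answer: [3, 56, 16, 22, 53]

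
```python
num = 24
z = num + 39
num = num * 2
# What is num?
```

Answer: 48

Derivation:
Trace (tracking num):
num = 24  # -> num = 24
z = num + 39  # -> z = 63
num = num * 2  # -> num = 48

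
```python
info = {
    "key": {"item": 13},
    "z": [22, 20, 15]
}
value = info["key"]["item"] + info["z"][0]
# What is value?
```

Trace (tracking value):
info = {'key': {'item': 13}, 'z': [22, 20, 15]}  # -> info = {'key': {'item': 13}, 'z': [22, 20, 15]}
value = info['key']['item'] + info['z'][0]  # -> value = 35

Answer: 35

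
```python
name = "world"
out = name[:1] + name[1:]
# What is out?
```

Trace (tracking out):
name = 'world'  # -> name = 'world'
out = name[:1] + name[1:]  # -> out = 'world'

Answer: 'world'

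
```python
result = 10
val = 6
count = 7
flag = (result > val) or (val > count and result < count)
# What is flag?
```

Answer: True

Derivation:
Trace (tracking flag):
result = 10  # -> result = 10
val = 6  # -> val = 6
count = 7  # -> count = 7
flag = result > val or (val > count and result < count)  # -> flag = True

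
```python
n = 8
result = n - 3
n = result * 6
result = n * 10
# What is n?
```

Answer: 30

Derivation:
Trace (tracking n):
n = 8  # -> n = 8
result = n - 3  # -> result = 5
n = result * 6  # -> n = 30
result = n * 10  # -> result = 300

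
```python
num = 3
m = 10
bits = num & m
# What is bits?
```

Trace (tracking bits):
num = 3  # -> num = 3
m = 10  # -> m = 10
bits = num & m  # -> bits = 2

Answer: 2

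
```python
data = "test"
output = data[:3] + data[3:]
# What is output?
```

Answer: 'test'

Derivation:
Trace (tracking output):
data = 'test'  # -> data = 'test'
output = data[:3] + data[3:]  # -> output = 'test'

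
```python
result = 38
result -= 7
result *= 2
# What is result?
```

Answer: 62

Derivation:
Trace (tracking result):
result = 38  # -> result = 38
result -= 7  # -> result = 31
result *= 2  # -> result = 62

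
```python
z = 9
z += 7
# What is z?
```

Trace (tracking z):
z = 9  # -> z = 9
z += 7  # -> z = 16

Answer: 16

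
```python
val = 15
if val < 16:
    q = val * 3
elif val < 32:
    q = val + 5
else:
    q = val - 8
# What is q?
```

Answer: 45

Derivation:
Trace (tracking q):
val = 15  # -> val = 15
if val < 16:  # condition is True
    q = val * 3  # -> q = 45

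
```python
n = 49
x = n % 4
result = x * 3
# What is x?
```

Trace (tracking x):
n = 49  # -> n = 49
x = n % 4  # -> x = 1
result = x * 3  # -> result = 3

Answer: 1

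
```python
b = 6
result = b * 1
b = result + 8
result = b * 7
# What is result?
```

Trace (tracking result):
b = 6  # -> b = 6
result = b * 1  # -> result = 6
b = result + 8  # -> b = 14
result = b * 7  # -> result = 98

Answer: 98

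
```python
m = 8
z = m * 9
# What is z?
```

Trace (tracking z):
m = 8  # -> m = 8
z = m * 9  # -> z = 72

Answer: 72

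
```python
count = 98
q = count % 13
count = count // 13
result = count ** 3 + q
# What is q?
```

Answer: 7

Derivation:
Trace (tracking q):
count = 98  # -> count = 98
q = count % 13  # -> q = 7
count = count // 13  # -> count = 7
result = count ** 3 + q  # -> result = 350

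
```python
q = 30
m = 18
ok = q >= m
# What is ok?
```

Answer: True

Derivation:
Trace (tracking ok):
q = 30  # -> q = 30
m = 18  # -> m = 18
ok = q >= m  # -> ok = True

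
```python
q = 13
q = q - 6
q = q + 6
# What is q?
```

Answer: 13

Derivation:
Trace (tracking q):
q = 13  # -> q = 13
q = q - 6  # -> q = 7
q = q + 6  # -> q = 13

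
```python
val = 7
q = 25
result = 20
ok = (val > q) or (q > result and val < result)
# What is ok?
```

Answer: True

Derivation:
Trace (tracking ok):
val = 7  # -> val = 7
q = 25  # -> q = 25
result = 20  # -> result = 20
ok = val > q or (q > result and val < result)  # -> ok = True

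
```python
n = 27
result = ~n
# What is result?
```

Answer: -28

Derivation:
Trace (tracking result):
n = 27  # -> n = 27
result = ~n  # -> result = -28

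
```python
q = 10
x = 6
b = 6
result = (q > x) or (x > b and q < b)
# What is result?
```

Answer: True

Derivation:
Trace (tracking result):
q = 10  # -> q = 10
x = 6  # -> x = 6
b = 6  # -> b = 6
result = q > x or (x > b and q < b)  # -> result = True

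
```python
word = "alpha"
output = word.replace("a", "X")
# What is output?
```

Answer: 'XlphX'

Derivation:
Trace (tracking output):
word = 'alpha'  # -> word = 'alpha'
output = word.replace('a', 'X')  # -> output = 'XlphX'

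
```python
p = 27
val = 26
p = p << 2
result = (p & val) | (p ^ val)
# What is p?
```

Answer: 108

Derivation:
Trace (tracking p):
p = 27  # -> p = 27
val = 26  # -> val = 26
p = p << 2  # -> p = 108
result = p & val | p ^ val  # -> result = 126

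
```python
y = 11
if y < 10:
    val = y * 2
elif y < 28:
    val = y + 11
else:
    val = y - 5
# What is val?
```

Answer: 22

Derivation:
Trace (tracking val):
y = 11  # -> y = 11
if y < 10:  # condition is False
elif y < 28:  # condition is True
    val = y + 11  # -> val = 22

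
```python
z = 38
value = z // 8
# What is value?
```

Answer: 4

Derivation:
Trace (tracking value):
z = 38  # -> z = 38
value = z // 8  # -> value = 4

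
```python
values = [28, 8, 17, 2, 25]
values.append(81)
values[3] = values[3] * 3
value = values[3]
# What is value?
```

Answer: 6

Derivation:
Trace (tracking value):
values = [28, 8, 17, 2, 25]  # -> values = [28, 8, 17, 2, 25]
values.append(81)  # -> values = [28, 8, 17, 2, 25, 81]
values[3] = values[3] * 3  # -> values = [28, 8, 17, 6, 25, 81]
value = values[3]  # -> value = 6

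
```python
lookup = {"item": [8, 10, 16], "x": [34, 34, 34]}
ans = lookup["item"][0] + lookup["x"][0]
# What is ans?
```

Answer: 42

Derivation:
Trace (tracking ans):
lookup = {'item': [8, 10, 16], 'x': [34, 34, 34]}  # -> lookup = {'item': [8, 10, 16], 'x': [34, 34, 34]}
ans = lookup['item'][0] + lookup['x'][0]  # -> ans = 42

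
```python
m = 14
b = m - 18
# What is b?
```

Trace (tracking b):
m = 14  # -> m = 14
b = m - 18  # -> b = -4

Answer: -4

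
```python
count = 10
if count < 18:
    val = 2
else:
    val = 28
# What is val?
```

Answer: 2

Derivation:
Trace (tracking val):
count = 10  # -> count = 10
if count < 18:  # condition is True
    val = 2  # -> val = 2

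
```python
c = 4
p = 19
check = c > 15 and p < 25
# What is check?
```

Trace (tracking check):
c = 4  # -> c = 4
p = 19  # -> p = 19
check = c > 15 and p < 25  # -> check = False

Answer: False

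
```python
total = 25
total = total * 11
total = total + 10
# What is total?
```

Answer: 285

Derivation:
Trace (tracking total):
total = 25  # -> total = 25
total = total * 11  # -> total = 275
total = total + 10  # -> total = 285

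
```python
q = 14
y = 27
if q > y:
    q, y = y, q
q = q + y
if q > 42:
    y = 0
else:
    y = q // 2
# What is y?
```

Answer: 20

Derivation:
Trace (tracking y):
q = 14  # -> q = 14
y = 27  # -> y = 27
if q > y:  # condition is False
q = q + y  # -> q = 41
if q > 42:  # condition is False
else:
    y = q // 2  # -> y = 20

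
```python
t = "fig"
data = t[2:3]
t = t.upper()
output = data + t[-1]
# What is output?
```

Trace (tracking output):
t = 'fig'  # -> t = 'fig'
data = t[2:3]  # -> data = 'g'
t = t.upper()  # -> t = 'FIG'
output = data + t[-1]  # -> output = 'gG'

Answer: 'gG'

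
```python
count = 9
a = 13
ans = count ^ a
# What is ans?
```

Trace (tracking ans):
count = 9  # -> count = 9
a = 13  # -> a = 13
ans = count ^ a  # -> ans = 4

Answer: 4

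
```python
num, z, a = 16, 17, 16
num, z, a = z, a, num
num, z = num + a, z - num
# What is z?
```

Trace (tracking z):
num, z, a = (16, 17, 16)  # -> num = 16, z = 17, a = 16
num, z, a = (z, a, num)  # -> num = 17, z = 16, a = 16
num, z = (num + a, z - num)  # -> num = 33, z = -1

Answer: -1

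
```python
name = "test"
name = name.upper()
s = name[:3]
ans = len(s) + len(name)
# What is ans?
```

Answer: 7

Derivation:
Trace (tracking ans):
name = 'test'  # -> name = 'test'
name = name.upper()  # -> name = 'TEST'
s = name[:3]  # -> s = 'TES'
ans = len(s) + len(name)  # -> ans = 7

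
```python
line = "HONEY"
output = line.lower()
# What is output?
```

Trace (tracking output):
line = 'HONEY'  # -> line = 'HONEY'
output = line.lower()  # -> output = 'honey'

Answer: 'honey'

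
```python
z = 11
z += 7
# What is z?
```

Trace (tracking z):
z = 11  # -> z = 11
z += 7  # -> z = 18

Answer: 18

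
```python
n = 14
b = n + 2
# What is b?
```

Trace (tracking b):
n = 14  # -> n = 14
b = n + 2  # -> b = 16

Answer: 16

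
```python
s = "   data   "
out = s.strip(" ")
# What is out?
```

Answer: 'data'

Derivation:
Trace (tracking out):
s = '   data   '  # -> s = '   data   '
out = s.strip(' ')  # -> out = 'data'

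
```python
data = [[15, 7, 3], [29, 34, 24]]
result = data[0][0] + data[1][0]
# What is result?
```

Trace (tracking result):
data = [[15, 7, 3], [29, 34, 24]]  # -> data = [[15, 7, 3], [29, 34, 24]]
result = data[0][0] + data[1][0]  # -> result = 44

Answer: 44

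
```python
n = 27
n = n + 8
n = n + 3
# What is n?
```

Trace (tracking n):
n = 27  # -> n = 27
n = n + 8  # -> n = 35
n = n + 3  # -> n = 38

Answer: 38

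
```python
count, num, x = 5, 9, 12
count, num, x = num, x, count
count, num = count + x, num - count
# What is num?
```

Answer: 3

Derivation:
Trace (tracking num):
count, num, x = (5, 9, 12)  # -> count = 5, num = 9, x = 12
count, num, x = (num, x, count)  # -> count = 9, num = 12, x = 5
count, num = (count + x, num - count)  # -> count = 14, num = 3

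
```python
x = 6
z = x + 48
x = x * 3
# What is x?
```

Answer: 18

Derivation:
Trace (tracking x):
x = 6  # -> x = 6
z = x + 48  # -> z = 54
x = x * 3  # -> x = 18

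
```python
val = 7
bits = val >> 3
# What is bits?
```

Answer: 0

Derivation:
Trace (tracking bits):
val = 7  # -> val = 7
bits = val >> 3  # -> bits = 0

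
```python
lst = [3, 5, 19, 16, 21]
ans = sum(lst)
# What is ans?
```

Trace (tracking ans):
lst = [3, 5, 19, 16, 21]  # -> lst = [3, 5, 19, 16, 21]
ans = sum(lst)  # -> ans = 64

Answer: 64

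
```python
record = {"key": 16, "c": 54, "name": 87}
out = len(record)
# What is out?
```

Trace (tracking out):
record = {'key': 16, 'c': 54, 'name': 87}  # -> record = {'key': 16, 'c': 54, 'name': 87}
out = len(record)  # -> out = 3

Answer: 3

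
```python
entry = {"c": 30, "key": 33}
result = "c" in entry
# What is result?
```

Answer: True

Derivation:
Trace (tracking result):
entry = {'c': 30, 'key': 33}  # -> entry = {'c': 30, 'key': 33}
result = 'c' in entry  # -> result = True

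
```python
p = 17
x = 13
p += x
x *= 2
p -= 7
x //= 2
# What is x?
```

Trace (tracking x):
p = 17  # -> p = 17
x = 13  # -> x = 13
p += x  # -> p = 30
x *= 2  # -> x = 26
p -= 7  # -> p = 23
x //= 2  # -> x = 13

Answer: 13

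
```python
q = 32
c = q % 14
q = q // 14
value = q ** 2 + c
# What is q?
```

Trace (tracking q):
q = 32  # -> q = 32
c = q % 14  # -> c = 4
q = q // 14  # -> q = 2
value = q ** 2 + c  # -> value = 8

Answer: 2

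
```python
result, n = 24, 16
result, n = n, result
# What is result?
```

Answer: 16

Derivation:
Trace (tracking result):
result, n = (24, 16)  # -> result = 24, n = 16
result, n = (n, result)  # -> result = 16, n = 24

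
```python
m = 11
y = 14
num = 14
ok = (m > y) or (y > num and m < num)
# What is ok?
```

Answer: False

Derivation:
Trace (tracking ok):
m = 11  # -> m = 11
y = 14  # -> y = 14
num = 14  # -> num = 14
ok = m > y or (y > num and m < num)  # -> ok = False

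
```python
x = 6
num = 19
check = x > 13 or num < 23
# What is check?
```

Trace (tracking check):
x = 6  # -> x = 6
num = 19  # -> num = 19
check = x > 13 or num < 23  # -> check = True

Answer: True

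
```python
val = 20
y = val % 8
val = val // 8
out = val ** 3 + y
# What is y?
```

Answer: 4

Derivation:
Trace (tracking y):
val = 20  # -> val = 20
y = val % 8  # -> y = 4
val = val // 8  # -> val = 2
out = val ** 3 + y  # -> out = 12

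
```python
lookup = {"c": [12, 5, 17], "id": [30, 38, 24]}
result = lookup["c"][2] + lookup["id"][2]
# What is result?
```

Answer: 41

Derivation:
Trace (tracking result):
lookup = {'c': [12, 5, 17], 'id': [30, 38, 24]}  # -> lookup = {'c': [12, 5, 17], 'id': [30, 38, 24]}
result = lookup['c'][2] + lookup['id'][2]  # -> result = 41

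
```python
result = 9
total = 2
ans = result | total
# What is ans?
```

Trace (tracking ans):
result = 9  # -> result = 9
total = 2  # -> total = 2
ans = result | total  # -> ans = 11

Answer: 11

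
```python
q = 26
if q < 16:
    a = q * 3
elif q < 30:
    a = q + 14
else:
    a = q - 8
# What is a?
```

Trace (tracking a):
q = 26  # -> q = 26
if q < 16:  # condition is False
elif q < 30:  # condition is True
    a = q + 14  # -> a = 40

Answer: 40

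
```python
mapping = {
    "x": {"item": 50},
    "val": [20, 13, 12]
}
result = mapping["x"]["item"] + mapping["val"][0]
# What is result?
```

Answer: 70

Derivation:
Trace (tracking result):
mapping = {'x': {'item': 50}, 'val': [20, 13, 12]}  # -> mapping = {'x': {'item': 50}, 'val': [20, 13, 12]}
result = mapping['x']['item'] + mapping['val'][0]  # -> result = 70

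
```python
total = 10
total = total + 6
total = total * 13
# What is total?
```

Trace (tracking total):
total = 10  # -> total = 10
total = total + 6  # -> total = 16
total = total * 13  # -> total = 208

Answer: 208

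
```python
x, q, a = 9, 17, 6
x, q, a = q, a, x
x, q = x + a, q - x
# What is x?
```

Answer: 26

Derivation:
Trace (tracking x):
x, q, a = (9, 17, 6)  # -> x = 9, q = 17, a = 6
x, q, a = (q, a, x)  # -> x = 17, q = 6, a = 9
x, q = (x + a, q - x)  # -> x = 26, q = -11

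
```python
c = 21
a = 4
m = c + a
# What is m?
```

Answer: 25

Derivation:
Trace (tracking m):
c = 21  # -> c = 21
a = 4  # -> a = 4
m = c + a  # -> m = 25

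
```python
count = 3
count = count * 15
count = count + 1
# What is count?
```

Answer: 46

Derivation:
Trace (tracking count):
count = 3  # -> count = 3
count = count * 15  # -> count = 45
count = count + 1  # -> count = 46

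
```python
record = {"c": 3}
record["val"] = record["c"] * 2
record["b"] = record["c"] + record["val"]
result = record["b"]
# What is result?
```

Answer: 9

Derivation:
Trace (tracking result):
record = {'c': 3}  # -> record = {'c': 3}
record['val'] = record['c'] * 2  # -> record = {'c': 3, 'val': 6}
record['b'] = record['c'] + record['val']  # -> record = {'c': 3, 'val': 6, 'b': 9}
result = record['b']  # -> result = 9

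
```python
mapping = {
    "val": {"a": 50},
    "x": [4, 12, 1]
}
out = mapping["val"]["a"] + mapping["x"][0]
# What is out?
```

Trace (tracking out):
mapping = {'val': {'a': 50}, 'x': [4, 12, 1]}  # -> mapping = {'val': {'a': 50}, 'x': [4, 12, 1]}
out = mapping['val']['a'] + mapping['x'][0]  # -> out = 54

Answer: 54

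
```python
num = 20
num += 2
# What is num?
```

Trace (tracking num):
num = 20  # -> num = 20
num += 2  # -> num = 22

Answer: 22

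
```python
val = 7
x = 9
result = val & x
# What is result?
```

Answer: 1

Derivation:
Trace (tracking result):
val = 7  # -> val = 7
x = 9  # -> x = 9
result = val & x  # -> result = 1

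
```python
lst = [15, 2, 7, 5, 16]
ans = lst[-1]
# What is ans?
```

Trace (tracking ans):
lst = [15, 2, 7, 5, 16]  # -> lst = [15, 2, 7, 5, 16]
ans = lst[-1]  # -> ans = 16

Answer: 16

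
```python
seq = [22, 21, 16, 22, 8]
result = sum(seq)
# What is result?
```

Answer: 89

Derivation:
Trace (tracking result):
seq = [22, 21, 16, 22, 8]  # -> seq = [22, 21, 16, 22, 8]
result = sum(seq)  # -> result = 89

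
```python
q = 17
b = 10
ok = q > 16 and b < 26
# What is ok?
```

Trace (tracking ok):
q = 17  # -> q = 17
b = 10  # -> b = 10
ok = q > 16 and b < 26  # -> ok = True

Answer: True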